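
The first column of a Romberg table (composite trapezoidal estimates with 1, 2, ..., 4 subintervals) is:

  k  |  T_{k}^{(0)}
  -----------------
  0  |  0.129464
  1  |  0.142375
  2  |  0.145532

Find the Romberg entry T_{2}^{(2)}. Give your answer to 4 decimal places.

0.1466

Richardson extrapolation on the trapezoidal column (denominator 4−1=3):
T_{1}^{(1)} = 0.142375 + (0.142375 − 0.129464)/3 = 0.146679
T_{2}^{(1)} = (4·0.145532 − 0.142375) / 3 = 0.146584
T_{2}^{(2)} = 0.146584 + (0.146584 − 0.146679)/15 = 0.146578
(Column j=1 coincides with Simpson's rule on the same nodes.)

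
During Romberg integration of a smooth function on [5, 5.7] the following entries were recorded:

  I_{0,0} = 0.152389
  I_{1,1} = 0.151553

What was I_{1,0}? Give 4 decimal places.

From I_{1,1} = (4·I_{1,0} − I_{0,0})/3, solve for I_{1,0}:
4·I_{1,0} = 3·0.151553 + 0.152389 = 0.607048
I_{1,0} = 0.151762

0.1518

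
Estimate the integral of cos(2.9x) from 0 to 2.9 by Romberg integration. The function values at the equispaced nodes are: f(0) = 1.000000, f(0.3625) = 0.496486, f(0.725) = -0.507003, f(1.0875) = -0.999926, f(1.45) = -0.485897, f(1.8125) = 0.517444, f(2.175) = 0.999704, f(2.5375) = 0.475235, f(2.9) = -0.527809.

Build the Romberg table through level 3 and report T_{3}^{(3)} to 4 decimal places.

T_{0}^{(0)} (trapezoid, 1 panel, h=2.9000): 0.684677
T_{1}^{(0)} (trapezoid, 2 panels, h=1.4500): -0.362212
T_{2}^{(0)} (trapezoid, 4 panels, h=0.7250): 0.176102
T_{3}^{(0)} (trapezoid, 8 panels, h=0.3625): 0.265400
T_{1}^{(1)} = -0.362212 + (-0.362212 − 0.684677)/3 = -0.711175
T_{2}^{(1)} = 0.176102 + (0.176102 − (-0.362212))/3 = 0.355540
T_{3}^{(1)} = 0.265400 + (0.265400 − 0.176102)/3 = 0.295166
T_{2}^{(2)} = 0.355540 + (0.355540 − (-0.711175))/15 = 0.426654
T_{3}^{(2)} = 0.295166 + (0.295166 − 0.355540)/15 = 0.291141
T_{3}^{(3)} = 0.291141 + (0.291141 − 0.426654)/63 = 0.288990

0.2890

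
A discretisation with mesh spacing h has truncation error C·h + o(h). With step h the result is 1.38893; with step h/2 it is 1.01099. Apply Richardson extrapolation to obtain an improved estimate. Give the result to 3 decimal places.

Extrapolated value = (2·A(h/2) − A(h)) / (2 − 1)
= (2·1.01099 − 1.38893) / 1
= 0.63305 / 1 = 0.63305

0.633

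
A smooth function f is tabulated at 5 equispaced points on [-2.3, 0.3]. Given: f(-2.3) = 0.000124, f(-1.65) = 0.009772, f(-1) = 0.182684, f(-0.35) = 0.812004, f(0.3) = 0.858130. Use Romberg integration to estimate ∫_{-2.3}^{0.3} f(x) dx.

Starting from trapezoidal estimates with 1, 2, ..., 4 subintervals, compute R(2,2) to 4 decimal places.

R(0,0) (trapezoid, 1 panel, h=2.6000): 1.115730
R(1,0) (trapezoid, 2 panels, h=1.3000): 0.795354
R(2,0) (trapezoid, 4 panels, h=0.6500): 0.931832
R(1,1) = 0.795354 + (0.795354 − 1.115730)/3 = 0.688562
R(2,1) = 0.931832 + (0.931832 − 0.795354)/3 = 0.977325
R(2,2) = 0.977325 + (0.977325 − 0.688562)/15 = 0.996576

0.9966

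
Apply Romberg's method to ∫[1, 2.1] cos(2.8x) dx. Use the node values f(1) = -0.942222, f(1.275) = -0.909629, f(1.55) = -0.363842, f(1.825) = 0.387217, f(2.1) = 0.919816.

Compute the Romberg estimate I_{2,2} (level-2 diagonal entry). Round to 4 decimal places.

-0.2596

I_{0,0} (trapezoid, 1 panel, h=1.1000): -0.012323
I_{1,0} (trapezoid, 2 panels, h=0.5500): -0.206275
I_{2,0} (trapezoid, 4 panels, h=0.2750): -0.246801
I_{1,1} = -0.206275 + (-0.206275 − (-0.012323))/3 = -0.270926
I_{2,1} = -0.246801 + (-0.246801 − (-0.206275))/3 = -0.260310
I_{2,2} = -0.260310 + (-0.260310 − (-0.270926))/15 = -0.259602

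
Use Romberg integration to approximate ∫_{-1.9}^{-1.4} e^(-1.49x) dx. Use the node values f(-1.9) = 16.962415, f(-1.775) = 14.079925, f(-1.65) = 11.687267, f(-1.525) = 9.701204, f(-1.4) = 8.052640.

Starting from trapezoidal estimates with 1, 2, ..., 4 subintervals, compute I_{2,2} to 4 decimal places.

5.9797

I_{0,0} (trapezoid, 1 panel, h=0.5000): 6.253764
I_{1,0} (trapezoid, 2 panels, h=0.2500): 6.048699
I_{2,0} (trapezoid, 4 panels, h=0.1250): 5.996990
I_{1,1} = 6.048699 + (6.048699 − 6.253764)/3 = 5.980344
I_{2,1} = 5.996990 + (5.996990 − 6.048699)/3 = 5.979754
I_{2,2} = 5.979754 + (5.979754 − 5.980344)/15 = 5.979715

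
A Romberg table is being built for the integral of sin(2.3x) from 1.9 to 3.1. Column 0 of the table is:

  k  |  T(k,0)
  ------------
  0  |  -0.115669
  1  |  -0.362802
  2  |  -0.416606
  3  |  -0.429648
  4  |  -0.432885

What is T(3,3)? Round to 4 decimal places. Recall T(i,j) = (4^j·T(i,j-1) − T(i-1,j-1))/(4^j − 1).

-0.4340

T(1,1) = -0.362802 + (-0.362802 − (-0.115669))/3 = -0.445180
T(2,1) = (4·(-0.416606) − (-0.362802)) / 3 = -0.434541
T(3,1) = -0.429648 + (-0.429648 − (-0.416606))/3 = -0.433995
T(2,2) = (16·(-0.434541) − (-0.445180)) / 15 = -0.433832
T(3,2) = (16·(-0.433995) − (-0.434541)) / 15 = -0.433959
T(3,3) = (64·(-0.433959) − (-0.433832)) / 63 = -0.433961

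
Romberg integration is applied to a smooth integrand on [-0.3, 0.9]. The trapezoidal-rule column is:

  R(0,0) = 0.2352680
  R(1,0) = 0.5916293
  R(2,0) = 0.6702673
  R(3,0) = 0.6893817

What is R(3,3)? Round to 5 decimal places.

0.69571

R(1,1) = 0.5916293 + (0.5916293 − 0.2352680)/3 = 0.7104164
R(2,1) = (4·0.6702673 − 0.5916293) / 3 = 0.6964800
R(3,1) = 0.6893817 + (0.6893817 − 0.6702673)/3 = 0.6957532
R(2,2) = (16·0.6964800 − 0.7104164) / 15 = 0.6955509
R(3,2) = 0.6957532 + (0.6957532 − 0.6964800)/15 = 0.6957047
R(3,3) = 0.6957047 + (0.6957047 − 0.6955509)/63 = 0.6957071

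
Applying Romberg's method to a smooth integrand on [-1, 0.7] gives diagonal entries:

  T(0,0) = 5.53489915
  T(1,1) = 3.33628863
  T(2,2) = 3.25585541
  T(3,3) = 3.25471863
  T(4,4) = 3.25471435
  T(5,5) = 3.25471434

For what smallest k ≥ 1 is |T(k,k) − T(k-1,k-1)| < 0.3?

|T(1,1) − T(0,0)| = 2.19861052 ≥ 0.3
|T(2,2) − T(1,1)| = 0.08043322 < 0.3

k = 2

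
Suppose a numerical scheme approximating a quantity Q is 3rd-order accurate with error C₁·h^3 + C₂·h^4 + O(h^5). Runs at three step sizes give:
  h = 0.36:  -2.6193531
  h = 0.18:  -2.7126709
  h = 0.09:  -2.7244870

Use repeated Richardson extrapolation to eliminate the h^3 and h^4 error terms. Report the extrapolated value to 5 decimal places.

-2.72619

First eliminate the h^3 term (factor 2^3 = 8):
  B₁ = (8·(-2.7126709) − (-2.6193531))/7 = -2.7260020
  B₂ = (8·(-2.7244870) − (-2.7126709))/7 = -2.7261750
Then eliminate the h^4 term (factor 2^4 = 16):
  (16·(-2.7261750) − (-2.7260020))/15 = -2.7261865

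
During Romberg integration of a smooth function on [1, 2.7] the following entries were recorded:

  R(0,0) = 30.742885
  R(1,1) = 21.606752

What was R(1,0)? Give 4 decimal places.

23.8908

From R(1,1) = (4·R(1,0) − R(0,0))/3, solve for R(1,0):
4·R(1,0) = 3·21.606752 + 30.742885 = 95.563141
R(1,0) = 23.890785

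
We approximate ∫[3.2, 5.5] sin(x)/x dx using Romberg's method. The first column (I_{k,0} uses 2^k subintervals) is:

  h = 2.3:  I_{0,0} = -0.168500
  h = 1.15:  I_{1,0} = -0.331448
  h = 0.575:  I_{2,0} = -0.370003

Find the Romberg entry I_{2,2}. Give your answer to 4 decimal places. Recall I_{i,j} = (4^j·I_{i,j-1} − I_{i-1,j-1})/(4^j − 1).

-0.3827

Richardson extrapolation on the trapezoidal column (denominator 4−1=3):
I_{1,1} = (4·(-0.331448) − (-0.168500)) / 3 = -0.385764
I_{2,1} = (4·(-0.370003) − (-0.331448)) / 3 = -0.382855
I_{2,2} = -0.382855 + (-0.382855 − (-0.385764))/15 = -0.382661
(Column j=1 coincides with Simpson's rule on the same nodes.)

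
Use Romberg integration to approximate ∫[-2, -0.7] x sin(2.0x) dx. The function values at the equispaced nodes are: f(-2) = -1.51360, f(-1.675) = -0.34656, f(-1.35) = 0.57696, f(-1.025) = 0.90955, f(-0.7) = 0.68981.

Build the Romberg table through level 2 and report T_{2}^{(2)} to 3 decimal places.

0.277

T_{0}^{(0)} (trapezoid, 1 panel, h=1.3000): -0.53546
T_{1}^{(0)} (trapezoid, 2 panels, h=0.6500): 0.10729
T_{2}^{(0)} (trapezoid, 4 panels, h=0.3250): 0.23662
T_{1}^{(1)} = 0.10729 + (0.10729 − (-0.53546))/3 = 0.32154
T_{2}^{(1)} = 0.23662 + (0.23662 − 0.10729)/3 = 0.27973
T_{2}^{(2)} = 0.27973 + (0.27973 − 0.32154)/15 = 0.27694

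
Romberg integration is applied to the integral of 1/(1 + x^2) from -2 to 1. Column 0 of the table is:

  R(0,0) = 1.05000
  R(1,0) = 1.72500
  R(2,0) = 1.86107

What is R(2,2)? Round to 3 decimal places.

1.904

R(1,1) = (4·1.72500 − 1.05000) / 3 = 1.95000
R(2,1) = 1.86107 + (1.86107 − 1.72500)/3 = 1.90643
R(2,2) = 1.90643 + (1.90643 − 1.95000)/15 = 1.90353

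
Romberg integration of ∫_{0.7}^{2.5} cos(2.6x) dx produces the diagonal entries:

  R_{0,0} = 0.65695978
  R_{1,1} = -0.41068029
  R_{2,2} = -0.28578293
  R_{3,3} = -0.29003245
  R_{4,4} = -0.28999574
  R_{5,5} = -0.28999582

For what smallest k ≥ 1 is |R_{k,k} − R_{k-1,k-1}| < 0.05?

k = 3

|R_{1,1} − R_{0,0}| = 1.06764007 ≥ 0.05
|R_{2,2} − R_{1,1}| = 0.12489736 ≥ 0.05
|R_{3,3} − R_{2,2}| = 0.00424952 < 0.05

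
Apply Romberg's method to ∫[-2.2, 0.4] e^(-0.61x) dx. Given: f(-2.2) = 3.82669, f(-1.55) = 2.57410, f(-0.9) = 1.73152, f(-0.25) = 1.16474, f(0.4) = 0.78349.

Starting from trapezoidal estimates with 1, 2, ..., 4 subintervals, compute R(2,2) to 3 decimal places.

4.989

R(0,0) (trapezoid, 1 panel, h=2.6000): 5.99323
R(1,0) (trapezoid, 2 panels, h=1.3000): 5.24759
R(2,0) (trapezoid, 4 panels, h=0.6500): 5.05404
R(1,1) = 5.24759 + (5.24759 − 5.99323)/3 = 4.99904
R(2,1) = 5.05404 + (5.05404 − 5.24759)/3 = 4.98952
R(2,2) = 4.98952 + (4.98952 − 4.99904)/15 = 4.98889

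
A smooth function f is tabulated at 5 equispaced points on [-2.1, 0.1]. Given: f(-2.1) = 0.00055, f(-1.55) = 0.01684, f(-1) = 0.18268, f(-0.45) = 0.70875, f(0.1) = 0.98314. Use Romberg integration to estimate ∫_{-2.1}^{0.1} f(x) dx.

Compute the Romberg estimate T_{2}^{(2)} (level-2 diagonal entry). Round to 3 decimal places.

T_{0}^{(0)} (trapezoid, 1 panel, h=2.2000): 1.08206
T_{1}^{(0)} (trapezoid, 2 panels, h=1.1000): 0.74198
T_{2}^{(0)} (trapezoid, 4 panels, h=0.5500): 0.77006
T_{1}^{(1)} = 0.74198 + (0.74198 − 1.08206)/3 = 0.62862
T_{2}^{(1)} = 0.77006 + (0.77006 − 0.74198)/3 = 0.77942
T_{2}^{(2)} = 0.77942 + (0.77942 − 0.62862)/15 = 0.78947

0.789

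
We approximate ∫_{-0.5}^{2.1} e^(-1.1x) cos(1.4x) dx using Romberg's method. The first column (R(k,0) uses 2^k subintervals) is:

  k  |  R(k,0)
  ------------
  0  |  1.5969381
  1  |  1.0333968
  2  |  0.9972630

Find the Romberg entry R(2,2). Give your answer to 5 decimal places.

Richardson extrapolation on the trapezoidal column (denominator 4−1=3):
R(1,1) = 1.0333968 + (1.0333968 − 1.5969381)/3 = 0.8455497
R(2,1) = 0.9972630 + (0.9972630 − 1.0333968)/3 = 0.9852184
R(2,2) = 0.9852184 + (0.9852184 − 0.8455497)/15 = 0.9945296

0.99453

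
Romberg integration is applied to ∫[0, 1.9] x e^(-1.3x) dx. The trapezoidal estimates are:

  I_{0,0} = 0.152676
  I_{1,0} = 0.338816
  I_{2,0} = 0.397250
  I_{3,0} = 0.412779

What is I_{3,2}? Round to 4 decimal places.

I_{2,1} = 0.397250 + (0.397250 − 0.338816)/3 = 0.416728
I_{3,1} = 0.412779 + (0.412779 − 0.397250)/3 = 0.417955
I_{3,2} = (16·0.417955 − 0.416728) / 15 = 0.418037
(Column j=1 coincides with Simpson's rule on the same nodes.)

0.4180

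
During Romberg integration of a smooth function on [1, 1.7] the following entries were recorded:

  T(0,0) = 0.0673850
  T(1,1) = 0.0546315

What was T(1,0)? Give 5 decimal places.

0.05782

From T(1,1) = (4·T(1,0) − T(0,0))/3, solve for T(1,0):
4·T(1,0) = 3·0.0546315 + 0.0673850 = 0.2312795
T(1,0) = 0.0578199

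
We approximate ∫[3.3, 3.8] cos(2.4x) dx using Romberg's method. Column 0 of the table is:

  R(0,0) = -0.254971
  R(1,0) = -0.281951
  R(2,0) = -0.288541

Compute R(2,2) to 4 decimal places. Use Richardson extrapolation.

R(1,1) = (4·(-0.281951) − (-0.254971)) / 3 = -0.290944
R(2,1) = -0.288541 + (-0.288541 − (-0.281951))/3 = -0.290738
R(2,2) = -0.290738 + (-0.290738 − (-0.290944))/15 = -0.290724

-0.2907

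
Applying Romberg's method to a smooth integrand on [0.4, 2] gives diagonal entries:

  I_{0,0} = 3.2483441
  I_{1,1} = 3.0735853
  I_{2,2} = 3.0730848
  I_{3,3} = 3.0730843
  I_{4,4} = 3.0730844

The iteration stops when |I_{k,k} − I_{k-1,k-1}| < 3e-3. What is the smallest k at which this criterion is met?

|I_{1,1} − I_{0,0}| = 0.1747588 ≥ 3e-3
|I_{2,2} − I_{1,1}| = 0.0005005 < 3e-3

k = 2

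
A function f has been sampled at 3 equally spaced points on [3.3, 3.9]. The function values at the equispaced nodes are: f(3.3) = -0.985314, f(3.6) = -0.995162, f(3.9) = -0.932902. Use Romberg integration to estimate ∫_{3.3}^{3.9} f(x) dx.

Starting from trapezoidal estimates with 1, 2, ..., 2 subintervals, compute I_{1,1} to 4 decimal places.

-0.5899

I_{0,0} (trapezoid, 1 panel, h=0.6000): -0.575465
I_{1,0} (trapezoid, 2 panels, h=0.3000): -0.586281
I_{1,1} = -0.586281 + (-0.586281 − (-0.575465))/3 = -0.589886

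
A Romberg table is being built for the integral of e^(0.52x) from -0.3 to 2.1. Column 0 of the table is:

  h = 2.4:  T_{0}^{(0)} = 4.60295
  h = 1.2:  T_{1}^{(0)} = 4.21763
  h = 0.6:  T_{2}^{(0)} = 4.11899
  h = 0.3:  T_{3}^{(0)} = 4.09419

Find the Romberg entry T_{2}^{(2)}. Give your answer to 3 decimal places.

4.086

T_{1}^{(1)} = (4·4.21763 − 4.60295) / 3 = 4.08919
T_{2}^{(1)} = 4.11899 + (4.11899 − 4.21763)/3 = 4.08611
T_{2}^{(2)} = (16·4.08611 − 4.08919) / 15 = 4.08590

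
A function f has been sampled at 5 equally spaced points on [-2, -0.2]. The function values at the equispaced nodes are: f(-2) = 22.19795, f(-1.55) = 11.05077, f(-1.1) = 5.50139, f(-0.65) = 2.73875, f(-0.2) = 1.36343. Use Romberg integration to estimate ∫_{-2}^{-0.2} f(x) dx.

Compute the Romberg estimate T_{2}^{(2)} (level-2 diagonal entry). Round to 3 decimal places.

13.444

T_{0}^{(0)} (trapezoid, 1 panel, h=1.8000): 21.20524
T_{1}^{(0)} (trapezoid, 2 panels, h=0.9000): 15.55387
T_{2}^{(0)} (trapezoid, 4 panels, h=0.4500): 13.98222
T_{1}^{(1)} = 15.55387 + (15.55387 − 21.20524)/3 = 13.67008
T_{2}^{(1)} = 13.98222 + (13.98222 − 15.55387)/3 = 13.45834
T_{2}^{(2)} = 13.45834 + (13.45834 − 13.67008)/15 = 13.44422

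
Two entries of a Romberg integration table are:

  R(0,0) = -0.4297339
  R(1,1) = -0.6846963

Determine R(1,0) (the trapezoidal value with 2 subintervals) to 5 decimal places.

-0.62096

From R(1,1) = (4·R(1,0) − R(0,0))/3, solve for R(1,0):
4·R(1,0) = 3·(-0.6846963) + (-0.4297339) = -2.4838228
R(1,0) = -0.6209557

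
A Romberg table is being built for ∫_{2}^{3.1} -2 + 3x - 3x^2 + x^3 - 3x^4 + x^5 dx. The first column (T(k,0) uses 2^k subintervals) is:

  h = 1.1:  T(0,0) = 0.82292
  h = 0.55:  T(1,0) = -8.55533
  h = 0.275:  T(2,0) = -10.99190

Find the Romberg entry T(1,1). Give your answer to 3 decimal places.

Richardson extrapolation on the trapezoidal column (denominator 4−1=3):
T(1,1) = (4·(-8.55533) − 0.82292) / 3 = -11.68141

-11.681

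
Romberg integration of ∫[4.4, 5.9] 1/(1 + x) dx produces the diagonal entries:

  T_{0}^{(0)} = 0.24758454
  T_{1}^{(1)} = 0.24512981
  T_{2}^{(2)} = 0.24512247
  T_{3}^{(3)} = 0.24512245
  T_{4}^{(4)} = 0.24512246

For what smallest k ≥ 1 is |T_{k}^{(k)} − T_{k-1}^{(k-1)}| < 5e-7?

|T_{1}^{(1)} − T_{0}^{(0)}| = 0.00245473 ≥ 5e-7
|T_{2}^{(2)} − T_{1}^{(1)}| = 0.00000734 ≥ 5e-7
|T_{3}^{(3)} − T_{2}^{(2)}| = 0.00000002 < 5e-7

k = 3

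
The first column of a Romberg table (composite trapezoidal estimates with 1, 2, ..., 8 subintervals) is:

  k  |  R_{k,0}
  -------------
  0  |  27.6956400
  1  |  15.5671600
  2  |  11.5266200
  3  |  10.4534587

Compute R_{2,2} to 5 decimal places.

10.09014

R_{1,1} = (4·15.5671600 − 27.6956400) / 3 = 11.5243333
R_{2,1} = (4·11.5266200 − 15.5671600) / 3 = 10.1797733
R_{2,2} = (16·10.1797733 − 11.5243333) / 15 = 10.0901360
(Column j=1 coincides with Simpson's rule on the same nodes.)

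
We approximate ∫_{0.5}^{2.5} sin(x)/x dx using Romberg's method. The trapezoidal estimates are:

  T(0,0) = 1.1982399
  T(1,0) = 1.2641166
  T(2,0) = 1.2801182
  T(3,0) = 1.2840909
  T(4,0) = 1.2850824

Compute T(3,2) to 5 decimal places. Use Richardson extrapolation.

Richardson extrapolation on the trapezoidal column (denominator 4−1=3):
T(2,1) = 1.2801182 + (1.2801182 − 1.2641166)/3 = 1.2854521
T(3,1) = 1.2840909 + (1.2840909 − 1.2801182)/3 = 1.2854151
T(3,2) = (16·1.2854151 − 1.2854521) / 15 = 1.2854126
(Column j=1 coincides with Simpson's rule on the same nodes.)

1.28541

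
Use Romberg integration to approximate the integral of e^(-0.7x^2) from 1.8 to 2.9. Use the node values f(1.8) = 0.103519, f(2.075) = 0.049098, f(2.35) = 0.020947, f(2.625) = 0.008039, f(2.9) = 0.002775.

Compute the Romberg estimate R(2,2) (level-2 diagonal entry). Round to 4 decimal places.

0.0345

R(0,0) (trapezoid, 1 panel, h=1.1000): 0.058462
R(1,0) (trapezoid, 2 panels, h=0.5500): 0.040752
R(2,0) (trapezoid, 4 panels, h=0.2750): 0.036089
R(1,1) = 0.040752 + (0.040752 − 0.058462)/3 = 0.034849
R(2,1) = 0.036089 + (0.036089 − 0.040752)/3 = 0.034535
R(2,2) = 0.034535 + (0.034535 − 0.034849)/15 = 0.034514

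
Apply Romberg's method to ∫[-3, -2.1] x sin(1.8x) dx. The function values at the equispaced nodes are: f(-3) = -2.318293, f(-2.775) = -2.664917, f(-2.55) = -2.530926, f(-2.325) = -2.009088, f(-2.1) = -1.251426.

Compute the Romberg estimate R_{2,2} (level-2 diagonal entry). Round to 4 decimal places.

-2.0493

R_{0,0} (trapezoid, 1 panel, h=0.9000): -1.606374
R_{1,0} (trapezoid, 2 panels, h=0.4500): -1.942103
R_{2,0} (trapezoid, 4 panels, h=0.2250): -2.022703
R_{1,1} = -1.942103 + (-1.942103 − (-1.606374))/3 = -2.054013
R_{2,1} = -2.022703 + (-2.022703 − (-1.942103))/3 = -2.049570
R_{2,2} = -2.049570 + (-2.049570 − (-2.054013))/15 = -2.049274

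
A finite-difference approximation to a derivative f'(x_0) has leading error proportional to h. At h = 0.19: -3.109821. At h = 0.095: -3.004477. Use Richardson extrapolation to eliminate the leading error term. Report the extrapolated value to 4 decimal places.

The leading error scales as h; refining by a factor of 2 reduces it by 2^1 = 2.
Extrapolated value = (2·A(h/2) − A(h)) / (2 − 1)
= (2·(-3.004477) − (-3.109821)) / 1
= -2.899133 / 1 = -2.899133

-2.8991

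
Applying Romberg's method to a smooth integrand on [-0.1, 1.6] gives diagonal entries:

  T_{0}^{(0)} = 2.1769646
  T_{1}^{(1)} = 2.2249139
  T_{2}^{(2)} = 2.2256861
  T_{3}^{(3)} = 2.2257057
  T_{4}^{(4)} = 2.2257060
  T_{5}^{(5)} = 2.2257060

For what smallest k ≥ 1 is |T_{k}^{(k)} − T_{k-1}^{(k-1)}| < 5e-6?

k = 4

|T_{1}^{(1)} − T_{0}^{(0)}| = 0.0479493 ≥ 5e-6
|T_{2}^{(2)} − T_{1}^{(1)}| = 0.0007722 ≥ 5e-6
|T_{3}^{(3)} − T_{2}^{(2)}| = 0.0000196 ≥ 5e-6
|T_{4}^{(4)} − T_{3}^{(3)}| = 0.0000003 < 5e-6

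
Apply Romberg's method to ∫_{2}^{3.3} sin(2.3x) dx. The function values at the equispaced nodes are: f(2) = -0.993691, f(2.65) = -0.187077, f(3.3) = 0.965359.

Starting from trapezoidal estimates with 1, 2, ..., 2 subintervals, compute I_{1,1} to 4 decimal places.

I_{0,0} (trapezoid, 1 panel, h=1.3000): -0.018416
I_{1,0} (trapezoid, 2 panels, h=0.6500): -0.130808
I_{1,1} = -0.130808 + (-0.130808 − (-0.018416))/3 = -0.168272

-0.1683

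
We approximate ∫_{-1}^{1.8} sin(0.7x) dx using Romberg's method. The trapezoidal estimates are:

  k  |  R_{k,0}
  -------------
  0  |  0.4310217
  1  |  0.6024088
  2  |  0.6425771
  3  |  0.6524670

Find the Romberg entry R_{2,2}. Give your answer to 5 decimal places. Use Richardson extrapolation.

0.65573

R_{1,1} = 0.6024088 + (0.6024088 − 0.4310217)/3 = 0.6595378
R_{2,1} = (4·0.6425771 − 0.6024088) / 3 = 0.6559665
R_{2,2} = 0.6559665 + (0.6559665 − 0.6595378)/15 = 0.6557284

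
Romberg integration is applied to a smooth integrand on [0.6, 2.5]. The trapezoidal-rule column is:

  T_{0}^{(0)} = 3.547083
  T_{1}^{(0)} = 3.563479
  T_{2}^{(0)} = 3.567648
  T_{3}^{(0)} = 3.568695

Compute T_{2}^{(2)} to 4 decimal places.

T_{1}^{(1)} = 3.563479 + (3.563479 − 3.547083)/3 = 3.568944
T_{2}^{(1)} = (4·3.567648 − 3.563479) / 3 = 3.569038
T_{2}^{(2)} = (16·3.569038 − 3.568944) / 15 = 3.569044

3.5690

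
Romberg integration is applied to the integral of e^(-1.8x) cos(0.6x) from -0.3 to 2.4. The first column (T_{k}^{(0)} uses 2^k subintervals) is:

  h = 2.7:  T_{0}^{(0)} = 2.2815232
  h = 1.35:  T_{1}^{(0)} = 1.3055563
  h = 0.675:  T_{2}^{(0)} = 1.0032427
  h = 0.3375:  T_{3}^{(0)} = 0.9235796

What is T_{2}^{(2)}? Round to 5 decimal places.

0.89729

T_{1}^{(1)} = 1.3055563 + (1.3055563 − 2.2815232)/3 = 0.9802340
T_{2}^{(1)} = (4·1.0032427 − 1.3055563) / 3 = 0.9024715
T_{2}^{(2)} = 0.9024715 + (0.9024715 − 0.9802340)/15 = 0.8972873
(Column j=1 coincides with Simpson's rule on the same nodes.)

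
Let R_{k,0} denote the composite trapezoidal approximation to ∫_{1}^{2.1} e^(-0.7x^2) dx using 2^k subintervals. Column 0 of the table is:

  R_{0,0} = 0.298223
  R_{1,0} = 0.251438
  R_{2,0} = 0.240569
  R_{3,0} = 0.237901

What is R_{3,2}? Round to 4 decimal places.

Richardson extrapolation on the trapezoidal column (denominator 4−1=3):
R_{2,1} = (4·0.240569 − 0.251438) / 3 = 0.236946
R_{3,1} = (4·0.237901 − 0.240569) / 3 = 0.237012
R_{3,2} = 0.237012 + (0.237012 − 0.236946)/15 = 0.237016

0.2370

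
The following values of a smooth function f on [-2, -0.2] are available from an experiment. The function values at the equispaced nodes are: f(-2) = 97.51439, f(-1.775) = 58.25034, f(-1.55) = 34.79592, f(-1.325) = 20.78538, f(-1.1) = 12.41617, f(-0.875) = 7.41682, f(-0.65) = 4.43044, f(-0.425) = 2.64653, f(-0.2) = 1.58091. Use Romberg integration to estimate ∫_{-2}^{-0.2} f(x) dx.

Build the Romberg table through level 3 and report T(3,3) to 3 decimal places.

T(0,0) (trapezoid, 1 panel, h=1.8000): 89.18577
T(1,0) (trapezoid, 2 panels, h=0.9000): 55.76744
T(2,0) (trapezoid, 4 panels, h=0.4500): 45.53558
T(3,0) (trapezoid, 8 panels, h=0.2250): 42.81508
T(1,1) = 55.76744 + (55.76744 − 89.18577)/3 = 44.62800
T(2,1) = 45.53558 + (45.53558 − 55.76744)/3 = 42.12496
T(3,1) = 42.81508 + (42.81508 − 45.53558)/3 = 41.90825
T(2,2) = 42.12496 + (42.12496 − 44.62800)/15 = 41.95809
T(3,2) = 41.90825 + (41.90825 − 42.12496)/15 = 41.89380
T(3,3) = 41.89380 + (41.89380 − 41.95809)/63 = 41.89278

41.893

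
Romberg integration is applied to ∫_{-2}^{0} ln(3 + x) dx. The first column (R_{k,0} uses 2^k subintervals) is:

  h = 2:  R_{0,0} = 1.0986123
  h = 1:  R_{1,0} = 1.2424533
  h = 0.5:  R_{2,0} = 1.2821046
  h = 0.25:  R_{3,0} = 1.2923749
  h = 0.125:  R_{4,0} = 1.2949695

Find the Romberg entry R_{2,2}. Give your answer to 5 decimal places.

R_{1,1} = 1.2424533 + (1.2424533 − 1.0986123)/3 = 1.2904003
R_{2,1} = (4·1.2821046 − 1.2424533) / 3 = 1.2953217
R_{2,2} = (16·1.2953217 − 1.2904003) / 15 = 1.2956498

1.29565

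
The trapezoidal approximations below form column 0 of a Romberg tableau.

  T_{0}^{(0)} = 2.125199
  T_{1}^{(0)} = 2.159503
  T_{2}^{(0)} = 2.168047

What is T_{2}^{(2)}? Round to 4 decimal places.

T_{1}^{(1)} = (4·2.159503 − 2.125199) / 3 = 2.170938
T_{2}^{(1)} = (4·2.168047 − 2.159503) / 3 = 2.170895
T_{2}^{(2)} = 2.170895 + (2.170895 − 2.170938)/15 = 2.170892
(Column j=1 coincides with Simpson's rule on the same nodes.)

2.1709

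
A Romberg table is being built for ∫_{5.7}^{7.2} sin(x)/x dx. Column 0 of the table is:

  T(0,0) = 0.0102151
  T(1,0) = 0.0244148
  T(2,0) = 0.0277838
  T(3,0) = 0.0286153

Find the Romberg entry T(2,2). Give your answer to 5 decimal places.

0.02889

Richardson extrapolation on the trapezoidal column (denominator 4−1=3):
T(1,1) = 0.0244148 + (0.0244148 − 0.0102151)/3 = 0.0291480
T(2,1) = 0.0277838 + (0.0277838 − 0.0244148)/3 = 0.0289068
T(2,2) = 0.0289068 + (0.0289068 − 0.0291480)/15 = 0.0288907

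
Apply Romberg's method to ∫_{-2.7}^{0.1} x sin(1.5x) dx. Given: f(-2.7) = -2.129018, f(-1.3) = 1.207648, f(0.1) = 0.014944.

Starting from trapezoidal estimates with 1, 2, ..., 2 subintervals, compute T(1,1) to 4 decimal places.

T(0,0) (trapezoid, 1 panel, h=2.8000): -2.959704
T(1,0) (trapezoid, 2 panels, h=1.4000): 0.210855
T(1,1) = 0.210855 + (0.210855 − (-2.959704))/3 = 1.267708

1.2677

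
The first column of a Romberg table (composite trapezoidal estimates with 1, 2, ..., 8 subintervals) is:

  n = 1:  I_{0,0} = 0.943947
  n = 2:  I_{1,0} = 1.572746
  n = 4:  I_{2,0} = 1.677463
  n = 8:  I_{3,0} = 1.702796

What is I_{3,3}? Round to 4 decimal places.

I_{1,1} = 1.572746 + (1.572746 − 0.943947)/3 = 1.782346
I_{2,1} = (4·1.677463 − 1.572746) / 3 = 1.712369
I_{3,1} = (4·1.702796 − 1.677463) / 3 = 1.711240
I_{2,2} = 1.712369 + (1.712369 − 1.782346)/15 = 1.707704
I_{3,2} = 1.711240 + (1.711240 − 1.712369)/15 = 1.711165
I_{3,3} = 1.711165 + (1.711165 − 1.707704)/63 = 1.711220

1.7112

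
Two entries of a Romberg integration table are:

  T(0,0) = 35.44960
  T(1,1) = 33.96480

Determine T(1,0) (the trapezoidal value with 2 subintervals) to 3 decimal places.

34.336

From T(1,1) = (4·T(1,0) − T(0,0))/3, solve for T(1,0):
4·T(1,0) = 3·33.96480 + 35.44960 = 137.34400
T(1,0) = 34.33600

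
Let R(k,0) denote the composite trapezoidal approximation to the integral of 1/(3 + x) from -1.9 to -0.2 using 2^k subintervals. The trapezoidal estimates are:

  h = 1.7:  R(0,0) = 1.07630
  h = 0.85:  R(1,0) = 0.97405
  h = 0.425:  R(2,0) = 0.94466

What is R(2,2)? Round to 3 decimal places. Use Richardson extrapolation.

0.935

Richardson extrapolation on the trapezoidal column (denominator 4−1=3):
R(1,1) = (4·0.97405 − 1.07630) / 3 = 0.93997
R(2,1) = 0.94466 + (0.94466 − 0.97405)/3 = 0.93486
R(2,2) = (16·0.93486 − 0.93997) / 15 = 0.93452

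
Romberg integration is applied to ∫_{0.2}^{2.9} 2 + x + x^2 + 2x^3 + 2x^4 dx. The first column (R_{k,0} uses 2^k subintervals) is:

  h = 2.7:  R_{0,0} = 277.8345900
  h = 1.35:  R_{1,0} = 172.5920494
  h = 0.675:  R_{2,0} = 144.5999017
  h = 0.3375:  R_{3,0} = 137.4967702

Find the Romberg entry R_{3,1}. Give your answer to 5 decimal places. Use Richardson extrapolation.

R_{3,1} = 137.4967702 + (137.4967702 − 144.5999017)/3 = 135.1290597
(Column j=1 coincides with Simpson's rule on the same nodes.)

135.12906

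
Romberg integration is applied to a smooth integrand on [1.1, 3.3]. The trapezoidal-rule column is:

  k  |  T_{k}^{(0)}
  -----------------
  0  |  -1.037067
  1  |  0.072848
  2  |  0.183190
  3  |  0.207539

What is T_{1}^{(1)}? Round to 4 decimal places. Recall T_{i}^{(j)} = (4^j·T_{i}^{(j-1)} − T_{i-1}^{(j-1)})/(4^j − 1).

0.4428

T_{1}^{(1)} = (4·0.072848 − (-1.037067)) / 3 = 0.442820
(Column j=1 coincides with Simpson's rule on the same nodes.)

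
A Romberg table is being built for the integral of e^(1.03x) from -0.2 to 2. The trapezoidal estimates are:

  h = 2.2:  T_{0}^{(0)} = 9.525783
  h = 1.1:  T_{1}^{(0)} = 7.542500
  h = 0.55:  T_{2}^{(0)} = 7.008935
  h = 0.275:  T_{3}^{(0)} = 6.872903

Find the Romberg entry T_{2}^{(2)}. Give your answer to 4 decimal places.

Richardson extrapolation on the trapezoidal column (denominator 4−1=3):
T_{1}^{(1)} = 7.542500 + (7.542500 − 9.525783)/3 = 6.881406
T_{2}^{(1)} = 7.008935 + (7.008935 − 7.542500)/3 = 6.831080
T_{2}^{(2)} = (16·6.831080 − 6.881406) / 15 = 6.827725

6.8277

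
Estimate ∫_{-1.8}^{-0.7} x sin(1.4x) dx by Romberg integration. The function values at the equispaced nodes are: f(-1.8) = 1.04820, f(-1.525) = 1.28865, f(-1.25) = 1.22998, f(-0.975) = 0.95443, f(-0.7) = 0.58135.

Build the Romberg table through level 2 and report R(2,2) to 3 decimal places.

R(0,0) (trapezoid, 1 panel, h=1.1000): 0.89625
R(1,0) (trapezoid, 2 panels, h=0.5500): 1.12462
R(2,0) (trapezoid, 4 panels, h=0.2750): 1.17915
R(1,1) = 1.12462 + (1.12462 − 0.89625)/3 = 1.20074
R(2,1) = 1.17915 + (1.17915 − 1.12462)/3 = 1.19733
R(2,2) = 1.19733 + (1.19733 − 1.20074)/15 = 1.19710

1.197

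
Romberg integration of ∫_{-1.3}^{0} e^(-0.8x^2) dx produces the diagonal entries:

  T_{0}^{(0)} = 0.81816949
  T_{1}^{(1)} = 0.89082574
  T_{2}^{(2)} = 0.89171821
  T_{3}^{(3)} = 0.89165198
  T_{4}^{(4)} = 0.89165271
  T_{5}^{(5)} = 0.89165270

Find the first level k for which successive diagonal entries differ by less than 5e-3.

k = 2

|T_{1}^{(1)} − T_{0}^{(0)}| = 0.07265625 ≥ 5e-3
|T_{2}^{(2)} − T_{1}^{(1)}| = 0.00089247 < 5e-3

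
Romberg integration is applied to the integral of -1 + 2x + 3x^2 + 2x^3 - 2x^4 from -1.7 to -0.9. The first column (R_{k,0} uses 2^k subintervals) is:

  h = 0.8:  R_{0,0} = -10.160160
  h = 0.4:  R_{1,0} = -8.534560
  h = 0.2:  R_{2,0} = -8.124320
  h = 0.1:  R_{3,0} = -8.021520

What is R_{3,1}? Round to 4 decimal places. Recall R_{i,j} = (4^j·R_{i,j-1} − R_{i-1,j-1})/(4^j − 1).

-7.9873

Richardson extrapolation on the trapezoidal column (denominator 4−1=3):
R_{3,1} = -8.021520 + (-8.021520 − (-8.124320))/3 = -7.987253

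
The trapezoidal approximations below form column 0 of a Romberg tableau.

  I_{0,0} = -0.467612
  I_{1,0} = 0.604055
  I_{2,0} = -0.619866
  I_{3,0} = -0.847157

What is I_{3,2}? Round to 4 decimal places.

I_{2,1} = -0.619866 + (-0.619866 − 0.604055)/3 = -1.027840
I_{3,1} = (4·(-0.847157) − (-0.619866)) / 3 = -0.922921
I_{3,2} = -0.922921 + (-0.922921 − (-1.027840))/15 = -0.915926
(Column j=1 coincides with Simpson's rule on the same nodes.)

-0.9159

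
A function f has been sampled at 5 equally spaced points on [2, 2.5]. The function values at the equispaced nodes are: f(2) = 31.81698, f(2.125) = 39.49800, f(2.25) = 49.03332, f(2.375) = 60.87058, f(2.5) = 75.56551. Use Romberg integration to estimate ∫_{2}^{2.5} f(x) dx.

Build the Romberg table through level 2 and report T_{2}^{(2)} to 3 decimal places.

T_{0}^{(0)} (trapezoid, 1 panel, h=0.5000): 26.84562
T_{1}^{(0)} (trapezoid, 2 panels, h=0.2500): 25.68114
T_{2}^{(0)} (trapezoid, 4 panels, h=0.1250): 25.38664
T_{1}^{(1)} = 25.68114 + (25.68114 − 26.84562)/3 = 25.29298
T_{2}^{(1)} = 25.38664 + (25.38664 − 25.68114)/3 = 25.28847
T_{2}^{(2)} = 25.28847 + (25.28847 − 25.29298)/15 = 25.28817

25.288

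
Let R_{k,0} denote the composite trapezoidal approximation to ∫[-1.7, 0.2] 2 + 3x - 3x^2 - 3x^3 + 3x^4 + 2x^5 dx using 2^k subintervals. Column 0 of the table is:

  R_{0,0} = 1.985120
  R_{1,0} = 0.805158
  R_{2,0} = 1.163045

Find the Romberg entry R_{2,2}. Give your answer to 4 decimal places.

1.3404

Richardson extrapolation on the trapezoidal column (denominator 4−1=3):
R_{1,1} = 0.805158 + (0.805158 − 1.985120)/3 = 0.411837
R_{2,1} = 1.163045 + (1.163045 − 0.805158)/3 = 1.282341
R_{2,2} = (16·1.282341 − 0.411837) / 15 = 1.340375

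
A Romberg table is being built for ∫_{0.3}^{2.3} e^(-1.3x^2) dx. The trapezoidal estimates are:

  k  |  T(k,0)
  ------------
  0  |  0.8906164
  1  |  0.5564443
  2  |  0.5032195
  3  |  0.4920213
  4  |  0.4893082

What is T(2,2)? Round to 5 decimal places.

0.48817

T(1,1) = 0.5564443 + (0.5564443 − 0.8906164)/3 = 0.4450536
T(2,1) = (4·0.5032195 − 0.5564443) / 3 = 0.4854779
T(2,2) = 0.4854779 + (0.4854779 − 0.4450536)/15 = 0.4881729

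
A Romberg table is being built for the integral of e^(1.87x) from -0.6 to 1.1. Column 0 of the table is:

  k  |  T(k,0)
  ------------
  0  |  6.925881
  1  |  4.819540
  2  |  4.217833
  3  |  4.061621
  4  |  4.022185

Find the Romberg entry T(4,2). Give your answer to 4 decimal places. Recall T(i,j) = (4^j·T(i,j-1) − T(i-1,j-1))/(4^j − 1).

Richardson extrapolation on the trapezoidal column (denominator 4−1=3):
T(3,1) = (4·4.061621 − 4.217833) / 3 = 4.009550
T(4,1) = (4·4.022185 − 4.061621) / 3 = 4.009040
T(4,2) = (16·4.009040 − 4.009550) / 15 = 4.009006

4.0090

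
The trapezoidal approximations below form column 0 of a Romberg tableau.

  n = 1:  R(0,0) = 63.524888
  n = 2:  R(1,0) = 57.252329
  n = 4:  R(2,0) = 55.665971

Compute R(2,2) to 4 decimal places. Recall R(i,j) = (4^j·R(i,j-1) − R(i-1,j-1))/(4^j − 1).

R(1,1) = (4·57.252329 − 63.524888) / 3 = 55.161476
R(2,1) = (4·55.665971 − 57.252329) / 3 = 55.137185
R(2,2) = 55.137185 + (55.137185 − 55.161476)/15 = 55.135566

55.1356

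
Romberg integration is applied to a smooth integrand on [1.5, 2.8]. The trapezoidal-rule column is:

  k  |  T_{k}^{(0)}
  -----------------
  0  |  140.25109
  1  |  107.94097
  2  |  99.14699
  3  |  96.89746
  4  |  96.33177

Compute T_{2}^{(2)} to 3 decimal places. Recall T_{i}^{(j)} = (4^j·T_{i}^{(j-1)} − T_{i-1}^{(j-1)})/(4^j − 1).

Richardson extrapolation on the trapezoidal column (denominator 4−1=3):
T_{1}^{(1)} = 107.94097 + (107.94097 − 140.25109)/3 = 97.17093
T_{2}^{(1)} = (4·99.14699 − 107.94097) / 3 = 96.21566
T_{2}^{(2)} = (16·96.21566 − 97.17093) / 15 = 96.15198
(Column j=1 coincides with Simpson's rule on the same nodes.)

96.152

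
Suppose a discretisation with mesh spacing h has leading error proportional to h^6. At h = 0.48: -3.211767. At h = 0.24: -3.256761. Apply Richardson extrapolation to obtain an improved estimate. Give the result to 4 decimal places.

The leading error scales as h^6; refining by a factor of 2 reduces it by 2^6 = 64.
Extrapolated value = (64·A(h/2) − A(h)) / (64 − 1)
= (64·(-3.256761) − (-3.211767)) / 63
= -205.220937 / 63 = -3.257475

-3.2575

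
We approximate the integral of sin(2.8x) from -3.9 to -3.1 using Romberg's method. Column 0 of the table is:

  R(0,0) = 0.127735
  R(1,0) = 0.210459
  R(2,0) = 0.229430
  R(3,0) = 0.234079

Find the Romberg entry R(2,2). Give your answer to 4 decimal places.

0.2356

Richardson extrapolation on the trapezoidal column (denominator 4−1=3):
R(1,1) = 0.210459 + (0.210459 − 0.127735)/3 = 0.238034
R(2,1) = (4·0.229430 − 0.210459) / 3 = 0.235754
R(2,2) = 0.235754 + (0.235754 − 0.238034)/15 = 0.235602
(Column j=1 coincides with Simpson's rule on the same nodes.)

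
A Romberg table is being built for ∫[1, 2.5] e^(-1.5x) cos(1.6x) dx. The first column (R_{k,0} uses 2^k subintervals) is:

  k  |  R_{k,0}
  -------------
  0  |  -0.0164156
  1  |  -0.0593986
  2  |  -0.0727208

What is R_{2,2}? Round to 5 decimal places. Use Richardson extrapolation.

-0.07739

Richardson extrapolation on the trapezoidal column (denominator 4−1=3):
R_{1,1} = (4·(-0.0593986) − (-0.0164156)) / 3 = -0.0737263
R_{2,1} = -0.0727208 + (-0.0727208 − (-0.0593986))/3 = -0.0771615
R_{2,2} = -0.0771615 + (-0.0771615 − (-0.0737263))/15 = -0.0773905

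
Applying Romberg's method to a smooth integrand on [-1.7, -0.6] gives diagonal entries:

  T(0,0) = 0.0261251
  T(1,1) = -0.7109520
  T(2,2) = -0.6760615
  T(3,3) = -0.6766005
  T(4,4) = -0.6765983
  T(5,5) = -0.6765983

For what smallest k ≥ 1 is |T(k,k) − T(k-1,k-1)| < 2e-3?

|T(1,1) − T(0,0)| = 0.7370771 ≥ 2e-3
|T(2,2) − T(1,1)| = 0.0348905 ≥ 2e-3
|T(3,3) − T(2,2)| = 0.0005390 < 2e-3

k = 3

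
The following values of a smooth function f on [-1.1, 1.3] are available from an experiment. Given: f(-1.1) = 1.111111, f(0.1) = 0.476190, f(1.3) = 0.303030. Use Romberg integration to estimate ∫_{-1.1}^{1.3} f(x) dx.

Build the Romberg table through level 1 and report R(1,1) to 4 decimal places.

R(0,0) (trapezoid, 1 panel, h=2.4000): 1.696969
R(1,0) (trapezoid, 2 panels, h=1.2000): 1.419913
R(1,1) = 1.419913 + (1.419913 − 1.696969)/3 = 1.327561

1.3276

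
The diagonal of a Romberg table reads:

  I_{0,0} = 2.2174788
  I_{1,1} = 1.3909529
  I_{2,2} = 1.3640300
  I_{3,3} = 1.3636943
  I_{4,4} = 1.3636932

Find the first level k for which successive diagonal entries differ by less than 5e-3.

|I_{1,1} − I_{0,0}| = 0.8265259 ≥ 5e-3
|I_{2,2} − I_{1,1}| = 0.0269229 ≥ 5e-3
|I_{3,3} − I_{2,2}| = 0.0003357 < 5e-3

k = 3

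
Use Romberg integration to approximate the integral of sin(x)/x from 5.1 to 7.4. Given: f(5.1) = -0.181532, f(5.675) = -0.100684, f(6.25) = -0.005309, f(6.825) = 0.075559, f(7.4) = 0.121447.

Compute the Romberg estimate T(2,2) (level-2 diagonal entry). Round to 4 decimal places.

T(0,0) (trapezoid, 1 panel, h=2.3000): -0.069098
T(1,0) (trapezoid, 2 panels, h=1.1500): -0.040654
T(2,0) (trapezoid, 4 panels, h=0.5750): -0.034774
T(1,1) = -0.040654 + (-0.040654 − (-0.069098))/3 = -0.031173
T(2,1) = -0.034774 + (-0.034774 − (-0.040654))/3 = -0.032814
T(2,2) = -0.032814 + (-0.032814 − (-0.031173))/15 = -0.032923

-0.0329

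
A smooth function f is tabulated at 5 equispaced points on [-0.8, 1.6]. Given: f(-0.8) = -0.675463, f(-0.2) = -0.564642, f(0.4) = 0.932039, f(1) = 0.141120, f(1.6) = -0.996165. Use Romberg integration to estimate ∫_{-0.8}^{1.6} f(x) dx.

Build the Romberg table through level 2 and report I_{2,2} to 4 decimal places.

-0.3752

I_{0,0} (trapezoid, 1 panel, h=2.4000): -2.005954
I_{1,0} (trapezoid, 2 panels, h=1.2000): 0.115470
I_{2,0} (trapezoid, 4 panels, h=0.6000): -0.196378
I_{1,1} = 0.115470 + (0.115470 − (-2.005954))/3 = 0.822611
I_{2,1} = -0.196378 + (-0.196378 − 0.115470)/3 = -0.300327
I_{2,2} = -0.300327 + (-0.300327 − 0.822611)/15 = -0.375190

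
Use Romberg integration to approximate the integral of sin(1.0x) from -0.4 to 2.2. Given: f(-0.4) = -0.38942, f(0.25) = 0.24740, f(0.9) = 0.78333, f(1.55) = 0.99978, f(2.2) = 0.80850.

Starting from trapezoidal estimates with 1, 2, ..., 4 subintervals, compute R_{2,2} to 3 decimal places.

R_{0,0} (trapezoid, 1 panel, h=2.6000): 0.54480
R_{1,0} (trapezoid, 2 panels, h=1.3000): 1.29073
R_{2,0} (trapezoid, 4 panels, h=0.6500): 1.45603
R_{1,1} = 1.29073 + (1.29073 − 0.54480)/3 = 1.53937
R_{2,1} = 1.45603 + (1.45603 − 1.29073)/3 = 1.51113
R_{2,2} = 1.51113 + (1.51113 − 1.53937)/15 = 1.50925

1.509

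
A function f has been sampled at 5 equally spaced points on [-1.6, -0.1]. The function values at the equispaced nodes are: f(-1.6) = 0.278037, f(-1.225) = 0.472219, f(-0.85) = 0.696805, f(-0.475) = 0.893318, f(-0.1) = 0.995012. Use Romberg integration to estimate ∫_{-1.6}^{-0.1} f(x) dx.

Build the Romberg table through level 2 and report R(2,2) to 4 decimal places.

R(0,0) (trapezoid, 1 panel, h=1.5000): 0.954787
R(1,0) (trapezoid, 2 panels, h=0.7500): 0.999997
R(2,0) (trapezoid, 4 panels, h=0.3750): 1.012075
R(1,1) = 0.999997 + (0.999997 − 0.954787)/3 = 1.015067
R(2,1) = 1.012075 + (1.012075 − 0.999997)/3 = 1.016101
R(2,2) = 1.016101 + (1.016101 − 1.015067)/15 = 1.016170

1.0162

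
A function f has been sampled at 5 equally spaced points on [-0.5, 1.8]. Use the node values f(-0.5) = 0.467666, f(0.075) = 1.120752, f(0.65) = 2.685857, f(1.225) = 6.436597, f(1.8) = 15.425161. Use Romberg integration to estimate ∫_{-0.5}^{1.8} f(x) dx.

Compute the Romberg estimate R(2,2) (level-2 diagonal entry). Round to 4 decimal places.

R(0,0) (trapezoid, 1 panel, h=2.3000): 18.276751
R(1,0) (trapezoid, 2 panels, h=1.1500): 12.227111
R(2,0) (trapezoid, 4 panels, h=0.5750): 10.459031
R(1,1) = 12.227111 + (12.227111 − 18.276751)/3 = 10.210564
R(2,1) = 10.459031 + (10.459031 − 12.227111)/3 = 9.869671
R(2,2) = 9.869671 + (9.869671 − 10.210564)/15 = 9.846945

9.8469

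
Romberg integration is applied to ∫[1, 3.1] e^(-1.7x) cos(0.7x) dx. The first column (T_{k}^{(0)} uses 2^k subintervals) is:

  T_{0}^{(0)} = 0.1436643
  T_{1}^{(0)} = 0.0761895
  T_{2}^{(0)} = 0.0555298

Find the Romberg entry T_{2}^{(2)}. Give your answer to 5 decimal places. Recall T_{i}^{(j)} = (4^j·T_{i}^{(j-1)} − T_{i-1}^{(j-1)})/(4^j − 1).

T_{1}^{(1)} = (4·0.0761895 − 0.1436643) / 3 = 0.0536979
T_{2}^{(1)} = (4·0.0555298 − 0.0761895) / 3 = 0.0486432
T_{2}^{(2)} = (16·0.0486432 − 0.0536979) / 15 = 0.0483062
(Column j=1 coincides with Simpson's rule on the same nodes.)

0.04831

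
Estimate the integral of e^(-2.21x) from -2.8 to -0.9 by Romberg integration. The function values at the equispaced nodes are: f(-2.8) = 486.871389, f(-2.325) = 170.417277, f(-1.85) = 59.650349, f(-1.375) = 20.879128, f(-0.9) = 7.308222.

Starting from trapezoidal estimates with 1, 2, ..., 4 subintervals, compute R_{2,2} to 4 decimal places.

R_{0,0} (trapezoid, 1 panel, h=1.9000): 469.470630
R_{1,0} (trapezoid, 2 panels, h=0.9500): 291.403147
R_{2,0} (trapezoid, 4 panels, h=0.4750): 236.567366
R_{1,1} = 291.403147 + (291.403147 − 469.470630)/3 = 232.047319
R_{2,1} = 236.567366 + (236.567366 − 291.403147)/3 = 218.288772
R_{2,2} = 218.288772 + (218.288772 − 232.047319)/15 = 217.371536

217.3715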